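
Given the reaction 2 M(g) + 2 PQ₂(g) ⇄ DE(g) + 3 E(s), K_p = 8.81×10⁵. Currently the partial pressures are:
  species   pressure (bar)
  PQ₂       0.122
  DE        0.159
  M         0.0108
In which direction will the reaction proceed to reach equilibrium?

(E is a pure solid — omitted from Q_p.)
Q_p = P(DE) / (P(M)²·P(PQ₂)²) = (0.159) / ((0.0108)²·(0.122)²) = 91600
Q_p = 91600 < K_p = 8.81×10⁵, so the forward reaction proceeds.

toward products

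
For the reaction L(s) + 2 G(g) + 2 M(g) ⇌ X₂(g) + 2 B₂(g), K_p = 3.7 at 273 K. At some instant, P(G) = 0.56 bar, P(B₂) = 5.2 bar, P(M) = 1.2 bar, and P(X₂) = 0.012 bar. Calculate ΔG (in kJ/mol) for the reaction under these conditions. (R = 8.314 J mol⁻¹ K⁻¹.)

ΔG = -3.72 kJ/mol

(L is a pure solid — omitted from Q_p.)
Q_p = P(X₂)·P(B₂)² / (P(G)²·P(M)²) = (0.012)·(5.2)² / ((0.56)²·(1.2)²) = 0.719
ΔG = RT ln(Q_p/K_p) = (8.314 J mol⁻¹ K⁻¹)(273 K) × ln(0.719/3.7)
   = (2.270 kJ/mol)(-1.638) = -3.72 kJ/mol
ΔG < 0, so the forward reaction is spontaneous (proceeds forward).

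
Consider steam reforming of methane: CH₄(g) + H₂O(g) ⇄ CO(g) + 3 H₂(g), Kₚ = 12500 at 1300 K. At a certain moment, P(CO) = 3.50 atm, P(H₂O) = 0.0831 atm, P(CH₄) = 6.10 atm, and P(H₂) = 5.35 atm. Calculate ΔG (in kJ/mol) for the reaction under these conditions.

ΔG = -26.7 kJ/mol

Qₚ = P(CO)·P(H₂)³ / (P(CH₄)·P(H₂O)) = (3.50)·(5.35)³ / ((6.10)·(0.0831)) = 1060
ΔG = RT ln(Qₚ/Kₚ) = (8.314 J mol⁻¹ K⁻¹)(1300 K) × ln(1060/12500)
   = (10.81 kJ/mol)(-2.467) = -26.7 kJ/mol
ΔG < 0, so the forward reaction is spontaneous (proceeds forward).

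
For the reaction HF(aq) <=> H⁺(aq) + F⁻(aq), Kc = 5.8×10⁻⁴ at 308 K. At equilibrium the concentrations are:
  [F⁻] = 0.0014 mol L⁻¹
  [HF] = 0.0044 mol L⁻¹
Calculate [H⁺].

At equilibrium, Kc = [H⁺]·[F⁻] / [HF] = 5.8×10⁻⁴.
([H⁺])·(0.0014) / (0.0044) = 5.8×10⁻⁴
[H⁺] = 0.00182 = 0.0018 mol L⁻¹

[H⁺] = 0.0018 mol L⁻¹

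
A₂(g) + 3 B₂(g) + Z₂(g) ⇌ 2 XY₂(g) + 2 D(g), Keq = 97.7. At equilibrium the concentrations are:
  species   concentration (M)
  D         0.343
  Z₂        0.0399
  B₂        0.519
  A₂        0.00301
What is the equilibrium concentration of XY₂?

At equilibrium, Keq = [XY₂]²·[D]² / ([A₂]·[B₂]³·[Z₂]) = 97.7.
([XY₂])²·(0.343)² / ((0.00301)·(0.519)³·(0.0399)) = 97.7
[XY₂]² = 0.0139 ⇒ [XY₂] = 0.118 M

[XY₂] = 0.118 M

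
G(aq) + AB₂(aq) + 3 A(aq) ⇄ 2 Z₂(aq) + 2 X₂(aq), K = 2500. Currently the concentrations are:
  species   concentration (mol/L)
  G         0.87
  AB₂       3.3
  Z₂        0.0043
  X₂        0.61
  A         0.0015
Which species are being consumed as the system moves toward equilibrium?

G, AB₂, A (reactants)

Q = [Z₂]²·[X₂]² / ([G]·[AB₂]·[A]³) = (0.0043)²·(0.61)² / ((0.87)·(3.3)·(0.0015)³) = 710
Q = 710 < K = 2500: net forward reaction.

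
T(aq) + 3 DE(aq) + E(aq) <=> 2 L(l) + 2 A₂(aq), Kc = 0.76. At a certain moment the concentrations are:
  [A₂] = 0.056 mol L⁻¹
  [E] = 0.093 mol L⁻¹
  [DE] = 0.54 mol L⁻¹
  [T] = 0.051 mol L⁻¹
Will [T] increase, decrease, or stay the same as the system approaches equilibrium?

increase

(L is a pure liquid — omitted from Qc.)
Qc = [A₂]² / ([T]·[DE]³·[E]) = (0.056)² / ((0.051)·(0.54)³·(0.093)) = 4.2
Qc = 4.2 > Kc = 0.76: net reverse reaction.
T is a reactant, so it increases.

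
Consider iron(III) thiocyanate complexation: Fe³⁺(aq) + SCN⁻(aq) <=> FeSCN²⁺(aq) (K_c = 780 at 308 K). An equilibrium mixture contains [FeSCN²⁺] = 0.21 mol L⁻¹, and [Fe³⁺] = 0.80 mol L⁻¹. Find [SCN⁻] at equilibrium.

At equilibrium, K_c = [FeSCN²⁺] / ([Fe³⁺]·[SCN⁻]) = 780.
(0.21) / ((0.80)·([SCN⁻])) = 780
[SCN⁻] = 3.37×10⁻⁴ = 3.4×10⁻⁴ mol L⁻¹

[SCN⁻] = 3.4×10⁻⁴ mol L⁻¹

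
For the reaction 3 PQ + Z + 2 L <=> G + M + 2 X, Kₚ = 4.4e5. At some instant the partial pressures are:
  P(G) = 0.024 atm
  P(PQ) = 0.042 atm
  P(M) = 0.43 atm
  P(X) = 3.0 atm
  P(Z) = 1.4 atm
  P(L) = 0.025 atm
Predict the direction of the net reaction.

Qₚ = P(G)·P(M)·P(X)² / (P(PQ)³·P(Z)·P(L)²) = (0.024)·(0.43)·(3.0)² / ((0.042)³·(1.4)·(0.025)²) = 1.4e6
Qₚ = 1.4e6 > Kₚ = 4.4e5, so the reverse reaction proceeds.

to the left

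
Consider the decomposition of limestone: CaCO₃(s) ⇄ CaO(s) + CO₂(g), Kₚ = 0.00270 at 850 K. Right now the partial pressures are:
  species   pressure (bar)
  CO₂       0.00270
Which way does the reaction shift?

(CaCO₃, CaO are pure solids — omitted from Qₚ.)
Qₚ = P(CO₂) = 0.00270
Qₚ = 0.00270 = Kₚ, so the system is already at equilibrium.

at equilibrium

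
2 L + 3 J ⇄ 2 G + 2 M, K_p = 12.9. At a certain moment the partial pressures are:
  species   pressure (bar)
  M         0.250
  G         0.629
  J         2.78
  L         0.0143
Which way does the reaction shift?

Q_p = P(G)²·P(M)² / (P(L)²·P(J)³) = (0.629)²·(0.250)² / ((0.0143)²·(2.78)³) = 5.63
Q_p = 5.63 < K_p = 12.9, so the forward reaction proceeds.

in the forward direction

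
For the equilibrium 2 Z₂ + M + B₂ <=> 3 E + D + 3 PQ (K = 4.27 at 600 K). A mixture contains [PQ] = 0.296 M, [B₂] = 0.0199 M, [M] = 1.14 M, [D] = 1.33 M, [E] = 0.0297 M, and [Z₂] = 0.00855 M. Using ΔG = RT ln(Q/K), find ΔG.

ΔG = -10.3 kJ/mol

Q = [E]³·[D]·[PQ]³ / ([Z₂]²·[M]·[B₂]) = (0.0297)³·(1.33)·(0.296)³ / ((0.00855)²·(1.14)·(0.0199)) = 0.545
ΔG = RT ln(Q/K) = (8.314 J mol⁻¹ K⁻¹)(600 K) × ln(0.545/4.27)
   = (4.988 kJ/mol)(-2.059) = -10.3 kJ/mol
ΔG < 0, so the forward reaction is spontaneous (proceeds forward).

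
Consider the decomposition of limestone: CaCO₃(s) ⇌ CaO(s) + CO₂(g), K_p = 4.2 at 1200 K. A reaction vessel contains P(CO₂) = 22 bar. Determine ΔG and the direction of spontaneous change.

(CaCO₃, CaO are pure solids — omitted from Q_p.)
Q_p = P(CO₂) = 22.0
ΔG = RT ln(Q_p/K_p) = (8.314 J mol⁻¹ K⁻¹)(1200 K) × ln(22.0/4.2)
   = (9.977 kJ/mol)(1.656) = 16.5 kJ/mol
ΔG > 0, so the forward reaction is non-spontaneous (proceeds in reverse).

ΔG = 16.5 kJ/mol; the forward reaction is non-spontaneous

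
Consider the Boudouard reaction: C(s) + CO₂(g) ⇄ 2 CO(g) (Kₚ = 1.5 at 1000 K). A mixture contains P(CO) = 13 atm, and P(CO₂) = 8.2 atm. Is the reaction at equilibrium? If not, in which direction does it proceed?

to the left

(C is a pure solid — omitted from Qₚ.)
Qₚ = P(CO)² / P(CO₂) = (13)² / (8.2) = 21
Qₚ = 21 > Kₚ = 1.5, so the reverse reaction proceeds.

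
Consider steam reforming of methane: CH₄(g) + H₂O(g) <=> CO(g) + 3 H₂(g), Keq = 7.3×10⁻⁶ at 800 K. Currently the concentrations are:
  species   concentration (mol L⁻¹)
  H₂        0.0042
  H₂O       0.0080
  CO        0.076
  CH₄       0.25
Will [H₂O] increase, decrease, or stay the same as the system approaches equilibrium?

decrease

Q = [CO]·[H₂]³ / ([CH₄]·[H₂O]) = (0.076)·(0.0042)³ / ((0.25)·(0.0080)) = 2.8×10⁻⁶
Q = 2.8×10⁻⁶ < Keq = 7.3×10⁻⁶: net forward reaction.
H₂O is a reactant, so it decreases.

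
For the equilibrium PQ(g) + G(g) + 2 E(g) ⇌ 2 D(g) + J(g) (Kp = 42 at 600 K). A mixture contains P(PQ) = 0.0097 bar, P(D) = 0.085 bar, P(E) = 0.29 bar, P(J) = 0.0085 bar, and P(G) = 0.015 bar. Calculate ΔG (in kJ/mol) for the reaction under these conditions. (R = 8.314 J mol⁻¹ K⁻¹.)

ΔG = -10.6 kJ/mol

Qp = P(D)²·P(J) / (P(PQ)·P(G)·P(E)²) = (0.085)²·(0.0085) / ((0.0097)·(0.015)·(0.29)²) = 5.02
ΔG = RT ln(Qp/Kp) = (8.314 J mol⁻¹ K⁻¹)(600 K) × ln(5.02/42)
   = (4.988 kJ/mol)(-2.124) = -10.6 kJ/mol
ΔG < 0, so the forward reaction is spontaneous (proceeds forward).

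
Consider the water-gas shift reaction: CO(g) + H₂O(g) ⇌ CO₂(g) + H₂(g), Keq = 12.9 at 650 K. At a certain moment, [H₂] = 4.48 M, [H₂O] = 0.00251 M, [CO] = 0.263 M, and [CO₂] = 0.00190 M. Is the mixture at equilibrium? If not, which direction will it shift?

Q = [CO₂]·[H₂] / ([CO]·[H₂O]) = (0.00190)·(4.48) / ((0.263)·(0.00251)) = 12.9
Q = 12.9 = Keq; the system is at equilibrium.

yes, at equilibrium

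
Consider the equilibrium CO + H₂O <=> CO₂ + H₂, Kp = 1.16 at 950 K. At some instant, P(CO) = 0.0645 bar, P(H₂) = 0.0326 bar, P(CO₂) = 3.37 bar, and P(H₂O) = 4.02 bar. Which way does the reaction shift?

Qp = P(CO₂)·P(H₂) / (P(CO)·P(H₂O)) = (3.37)·(0.0326) / ((0.0645)·(4.02)) = 0.424
Qp = 0.424 < Kp = 1.16, so the forward reaction proceeds.

toward products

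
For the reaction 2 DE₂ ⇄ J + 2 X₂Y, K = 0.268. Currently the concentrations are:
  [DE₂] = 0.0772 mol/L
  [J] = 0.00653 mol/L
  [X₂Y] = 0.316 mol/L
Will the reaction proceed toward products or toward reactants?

Q = [J]·[X₂Y]² / [DE₂]² = (0.00653)·(0.316)² / (0.0772)² = 0.109
Q = 0.109 < K = 0.268, so the forward reaction proceeds.

toward products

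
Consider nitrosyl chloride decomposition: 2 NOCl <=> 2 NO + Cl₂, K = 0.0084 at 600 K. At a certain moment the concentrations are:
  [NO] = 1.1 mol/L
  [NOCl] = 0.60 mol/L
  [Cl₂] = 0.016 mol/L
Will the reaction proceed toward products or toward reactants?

to the left

Q = [NO]²·[Cl₂] / [NOCl]² = (1.1)²·(0.016) / (0.60)² = 0.054
Q = 0.054 > K = 0.0084, so the reverse reaction proceeds.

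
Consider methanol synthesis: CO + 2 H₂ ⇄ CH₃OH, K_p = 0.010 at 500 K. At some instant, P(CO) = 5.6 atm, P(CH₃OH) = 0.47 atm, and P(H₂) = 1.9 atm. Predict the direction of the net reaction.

Q_p = P(CH₃OH) / (P(CO)·P(H₂)²) = (0.47) / ((5.6)·(1.9)²) = 0.023
Q_p = 0.023 > K_p = 0.010, so the reverse reaction proceeds.

to the left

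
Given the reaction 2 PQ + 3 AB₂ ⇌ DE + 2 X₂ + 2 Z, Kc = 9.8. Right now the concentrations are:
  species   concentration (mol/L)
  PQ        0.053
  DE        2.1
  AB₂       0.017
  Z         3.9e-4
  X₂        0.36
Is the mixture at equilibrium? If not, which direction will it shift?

Qc = [DE]·[X₂]²·[Z]² / ([PQ]²·[AB₂]³) = (2.1)·(0.36)²·(3.9e-4)² / ((0.053)²·(0.017)³) = 3.0
Qc = 3.0 < Kc = 9.8: net forward reaction.

no; Q < K, reaction proceeds forward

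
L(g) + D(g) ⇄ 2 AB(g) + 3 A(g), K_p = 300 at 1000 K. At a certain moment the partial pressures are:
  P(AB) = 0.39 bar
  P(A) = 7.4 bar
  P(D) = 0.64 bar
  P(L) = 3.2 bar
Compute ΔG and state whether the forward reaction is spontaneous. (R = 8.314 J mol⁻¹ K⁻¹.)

Q_p = P(AB)²·P(A)³ / (P(L)·P(D)) = (0.39)²·(7.4)³ / ((3.2)·(0.64)) = 30.1
ΔG = RT ln(Q_p/K_p) = (8.314 J mol⁻¹ K⁻¹)(1000 K) × ln(30.1/300)
   = (8.314 kJ/mol)(-2.299) = -19.1 kJ/mol
ΔG < 0, so the forward reaction is spontaneous (proceeds forward).

ΔG = -19.1 kJ/mol; the forward reaction is spontaneous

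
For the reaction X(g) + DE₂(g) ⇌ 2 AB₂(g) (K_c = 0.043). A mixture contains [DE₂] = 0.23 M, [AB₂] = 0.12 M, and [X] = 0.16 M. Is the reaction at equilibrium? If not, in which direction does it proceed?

Q_c = [AB₂]² / ([X]·[DE₂]) = (0.12)² / ((0.16)·(0.23)) = 0.39
Q_c = 0.39 > K_c = 0.043, so the reverse reaction proceeds.

toward reactants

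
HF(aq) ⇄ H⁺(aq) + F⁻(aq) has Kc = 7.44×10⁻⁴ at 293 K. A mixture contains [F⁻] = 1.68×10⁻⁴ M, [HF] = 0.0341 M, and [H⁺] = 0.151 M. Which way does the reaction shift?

no net change (already at equilibrium)

Qc = [H⁺]·[F⁻] / [HF] = (0.151)·(1.68×10⁻⁴) / (0.0341) = 7.44×10⁻⁴
Qc = 7.44×10⁻⁴ = Kc, so the system is already at equilibrium.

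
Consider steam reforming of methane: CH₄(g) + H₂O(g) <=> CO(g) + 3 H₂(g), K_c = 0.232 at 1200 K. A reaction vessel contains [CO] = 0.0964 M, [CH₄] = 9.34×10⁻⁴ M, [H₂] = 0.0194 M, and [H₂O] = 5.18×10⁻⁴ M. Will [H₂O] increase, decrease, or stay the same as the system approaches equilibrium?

increase

Q_c = [CO]·[H₂]³ / ([CH₄]·[H₂O]) = (0.0964)·(0.0194)³ / ((9.34×10⁻⁴)·(5.18×10⁻⁴)) = 1.45
Q_c = 1.45 > K_c = 0.232: net reverse reaction.
H₂O is a reactant, so it increases.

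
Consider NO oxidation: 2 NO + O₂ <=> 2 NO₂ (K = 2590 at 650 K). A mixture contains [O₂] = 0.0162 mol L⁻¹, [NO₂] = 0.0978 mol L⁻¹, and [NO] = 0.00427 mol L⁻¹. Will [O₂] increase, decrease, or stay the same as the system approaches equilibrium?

Q = [NO₂]² / ([NO]²·[O₂]) = (0.0978)² / ((0.00427)²·(0.0162)) = 32400
Q = 32400 > K = 2590: net reverse reaction.
O₂ is a reactant, so it increases.

increase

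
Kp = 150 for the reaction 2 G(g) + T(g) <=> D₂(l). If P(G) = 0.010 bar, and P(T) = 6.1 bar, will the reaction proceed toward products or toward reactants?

in the reverse direction

(D₂ is a pure liquid — omitted from Qp.)
Qp = 1 / (P(G)²·P(T)) = 1 / ((0.010)²·(6.1)) = 1600
Qp = 1600 > Kp = 150, so the reverse reaction proceeds.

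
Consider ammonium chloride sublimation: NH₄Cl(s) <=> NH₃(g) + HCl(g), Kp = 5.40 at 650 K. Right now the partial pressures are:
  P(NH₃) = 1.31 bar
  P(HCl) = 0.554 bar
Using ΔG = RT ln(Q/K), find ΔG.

ΔG = -10.8 kJ/mol

(NH₄Cl is a pure solid — omitted from Qp.)
Qp = P(NH₃)·P(HCl) = (1.31)·(0.554) = 0.726
ΔG = RT ln(Qp/Kp) = (8.314 J mol⁻¹ K⁻¹)(650 K) × ln(0.726/5.40)
   = (5.404 kJ/mol)(-2.007) = -10.8 kJ/mol
ΔG < 0, so the forward reaction is spontaneous (proceeds forward).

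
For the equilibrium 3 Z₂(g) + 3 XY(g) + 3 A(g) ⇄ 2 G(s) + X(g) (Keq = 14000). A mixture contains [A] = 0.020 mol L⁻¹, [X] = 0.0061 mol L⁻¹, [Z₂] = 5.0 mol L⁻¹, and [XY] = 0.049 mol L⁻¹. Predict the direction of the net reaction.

(G is a pure solid — omitted from Q.)
Q = [X] / ([Z₂]³·[XY]³·[A]³) = (0.0061) / ((5.0)³·(0.049)³·(0.020)³) = 52000
Q = 52000 > Keq = 14000, so the reverse reaction proceeds.

in the reverse direction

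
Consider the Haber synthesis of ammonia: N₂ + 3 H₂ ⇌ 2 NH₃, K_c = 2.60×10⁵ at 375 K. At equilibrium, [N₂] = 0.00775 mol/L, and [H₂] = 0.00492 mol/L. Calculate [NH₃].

At equilibrium, K_c = [NH₃]² / ([N₂]·[H₂]³) = 2.60×10⁵.
([NH₃])² / ((0.00775)·(0.00492)³) = 2.60×10⁵
[NH₃]² = 2.40×10⁻⁴ ⇒ [NH₃] = 0.0155 mol/L

[NH₃] = 0.0155 mol/L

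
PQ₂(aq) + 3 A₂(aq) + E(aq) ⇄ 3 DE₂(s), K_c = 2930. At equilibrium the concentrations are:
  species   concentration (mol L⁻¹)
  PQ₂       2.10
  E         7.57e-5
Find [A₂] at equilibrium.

(DE₂ is a pure solid — omitted from K_c.)
At equilibrium, K_c = 1 / ([PQ₂]·[A₂]³·[E]) = 2930.
1 / ((2.10)·([A₂])³·(7.57e-5)) = 2930
[A₂]³ = 2.15 ⇒ [A₂] = 1.29 mol L⁻¹

[A₂] = 1.29 mol L⁻¹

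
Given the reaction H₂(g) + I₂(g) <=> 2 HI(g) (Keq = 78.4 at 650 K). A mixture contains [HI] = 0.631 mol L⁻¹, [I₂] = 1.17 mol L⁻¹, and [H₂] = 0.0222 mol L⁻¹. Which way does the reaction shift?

toward products

Q = [HI]² / ([H₂]·[I₂]) = (0.631)² / ((0.0222)·(1.17)) = 15.3
Q = 15.3 < Keq = 78.4, so the forward reaction proceeds.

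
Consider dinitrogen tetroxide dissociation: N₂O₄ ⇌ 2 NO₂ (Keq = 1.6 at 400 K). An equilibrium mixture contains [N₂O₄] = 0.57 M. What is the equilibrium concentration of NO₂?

[NO₂] = 0.95 M

At equilibrium, Keq = [NO₂]² / [N₂O₄] = 1.6.
([NO₂])² / (0.57) = 1.6
[NO₂]² = 0.912 ⇒ [NO₂] = 0.95 M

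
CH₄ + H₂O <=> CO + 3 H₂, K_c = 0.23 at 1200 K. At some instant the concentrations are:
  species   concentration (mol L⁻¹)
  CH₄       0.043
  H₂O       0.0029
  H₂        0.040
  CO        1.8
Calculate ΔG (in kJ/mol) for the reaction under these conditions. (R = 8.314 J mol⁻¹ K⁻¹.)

ΔG = 13.9 kJ/mol

Q_c = [CO]·[H₂]³ / ([CH₄]·[H₂O]) = (1.8)·(0.040)³ / ((0.043)·(0.0029)) = 0.924
ΔG = RT ln(Q_c/K_c) = (8.314 J mol⁻¹ K⁻¹)(1200 K) × ln(0.924/0.23)
   = (9.977 kJ/mol)(1.391) = 13.9 kJ/mol
ΔG > 0, so the forward reaction is non-spontaneous (proceeds in reverse).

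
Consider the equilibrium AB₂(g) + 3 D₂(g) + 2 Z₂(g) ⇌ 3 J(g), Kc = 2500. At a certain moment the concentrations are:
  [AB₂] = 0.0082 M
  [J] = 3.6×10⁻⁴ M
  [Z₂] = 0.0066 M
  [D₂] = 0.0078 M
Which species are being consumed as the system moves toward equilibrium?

AB₂, D₂, Z₂ (reactants)

Qc = [J]³ / ([AB₂]·[D₂]³·[Z₂]²) = (3.6×10⁻⁴)³ / ((0.0082)·(0.0078)³·(0.0066)²) = 280
Qc = 280 < Kc = 2500: net forward reaction.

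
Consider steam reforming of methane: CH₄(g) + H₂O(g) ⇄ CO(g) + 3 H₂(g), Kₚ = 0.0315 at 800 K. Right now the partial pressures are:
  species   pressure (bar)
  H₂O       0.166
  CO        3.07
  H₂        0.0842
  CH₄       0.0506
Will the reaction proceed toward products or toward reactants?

toward reactants

Qₚ = P(CO)·P(H₂)³ / (P(CH₄)·P(H₂O)) = (3.07)·(0.0842)³ / ((0.0506)·(0.166)) = 0.218
Qₚ = 0.218 > Kₚ = 0.0315, so the reverse reaction proceeds.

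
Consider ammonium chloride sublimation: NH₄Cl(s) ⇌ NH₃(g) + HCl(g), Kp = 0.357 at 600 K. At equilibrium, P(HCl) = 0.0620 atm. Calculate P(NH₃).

P(NH₃) = 5.76 atm

(NH₄Cl is a pure solid — omitted from Kp.)
At equilibrium, Kp = P(NH₃)·P(HCl) = 0.357.
(P(NH₃))·(0.0620) = 0.357
P(NH₃) = 5.76 atm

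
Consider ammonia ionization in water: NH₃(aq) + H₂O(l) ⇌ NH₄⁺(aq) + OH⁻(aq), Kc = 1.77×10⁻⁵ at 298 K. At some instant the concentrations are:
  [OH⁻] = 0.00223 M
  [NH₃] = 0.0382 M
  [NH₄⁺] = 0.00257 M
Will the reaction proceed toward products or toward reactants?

(H₂O is a pure liquid — omitted from Qc.)
Qc = [NH₄⁺]·[OH⁻] / [NH₃] = (0.00257)·(0.00223) / (0.0382) = 1.50×10⁻⁴
Qc = 1.50×10⁻⁴ > Kc = 1.77×10⁻⁵, so the reverse reaction proceeds.

to the left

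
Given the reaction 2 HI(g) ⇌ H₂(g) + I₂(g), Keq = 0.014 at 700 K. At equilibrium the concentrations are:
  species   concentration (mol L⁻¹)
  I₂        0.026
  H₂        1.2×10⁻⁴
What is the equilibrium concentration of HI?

At equilibrium, Keq = [H₂]·[I₂] / [HI]² = 0.014.
(1.2×10⁻⁴)·(0.026) / ([HI])² = 0.014
[HI]² = 2.23×10⁻⁴ ⇒ [HI] = 0.015 mol L⁻¹

[HI] = 0.015 mol L⁻¹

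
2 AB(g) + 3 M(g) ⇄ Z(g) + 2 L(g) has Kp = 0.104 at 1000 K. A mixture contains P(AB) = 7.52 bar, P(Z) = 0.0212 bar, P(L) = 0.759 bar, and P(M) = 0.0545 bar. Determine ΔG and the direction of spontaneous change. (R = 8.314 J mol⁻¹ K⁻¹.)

Qp = P(Z)·P(L)² / (P(AB)²·P(M)³) = (0.0212)·(0.759)² / ((7.52)²·(0.0545)³) = 1.33
ΔG = RT ln(Qp/Kp) = (8.314 J mol⁻¹ K⁻¹)(1000 K) × ln(1.33/0.104)
   = (8.314 kJ/mol)(2.549) = 21.2 kJ/mol
ΔG > 0, so the forward reaction is non-spontaneous (proceeds in reverse).

ΔG = 21.2 kJ/mol; the forward reaction is non-spontaneous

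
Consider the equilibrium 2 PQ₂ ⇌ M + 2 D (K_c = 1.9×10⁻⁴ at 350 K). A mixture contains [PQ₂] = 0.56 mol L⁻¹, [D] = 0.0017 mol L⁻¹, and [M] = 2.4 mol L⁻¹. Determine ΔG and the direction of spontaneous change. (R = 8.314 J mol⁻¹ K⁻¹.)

ΔG = -6.26 kJ/mol; the forward reaction is spontaneous

Q_c = [M]·[D]² / [PQ₂]² = (2.4)·(0.0017)² / (0.56)² = 2.21×10⁻⁵
ΔG = RT ln(Q_c/K_c) = (8.314 J mol⁻¹ K⁻¹)(350 K) × ln(2.21×10⁻⁵/1.9×10⁻⁴)
   = (2.910 kJ/mol)(-2.151) = -6.26 kJ/mol
ΔG < 0, so the forward reaction is spontaneous (proceeds forward).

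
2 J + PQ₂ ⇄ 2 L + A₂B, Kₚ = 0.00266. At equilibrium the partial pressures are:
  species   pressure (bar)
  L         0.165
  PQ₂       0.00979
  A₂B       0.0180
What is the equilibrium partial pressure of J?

P(J) = 4.34 bar

At equilibrium, Kₚ = P(L)²·P(A₂B) / (P(J)²·P(PQ₂)) = 0.00266.
(0.165)²·(0.0180) / ((P(J))²·(0.00979)) = 0.00266
P(J)² = 18.8 ⇒ P(J) = 4.34 bar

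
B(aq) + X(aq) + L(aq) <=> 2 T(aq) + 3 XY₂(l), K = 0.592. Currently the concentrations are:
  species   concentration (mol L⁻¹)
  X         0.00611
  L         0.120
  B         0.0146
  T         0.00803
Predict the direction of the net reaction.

(XY₂ is a pure liquid — omitted from Q.)
Q = [T]² / ([B]·[X]·[L]) = (0.00803)² / ((0.0146)·(0.00611)·(0.120)) = 6.02
Q = 6.02 > K = 0.592, so the reverse reaction proceeds.

reverse (toward reactants)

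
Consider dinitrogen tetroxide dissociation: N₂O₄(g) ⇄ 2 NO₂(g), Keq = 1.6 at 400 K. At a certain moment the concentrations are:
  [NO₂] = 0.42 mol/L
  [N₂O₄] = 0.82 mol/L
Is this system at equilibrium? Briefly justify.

Q = [NO₂]² / [N₂O₄] = (0.42)² / (0.82) = 0.22
Q = 0.22 < Keq = 1.6: net forward reaction.

no; Q < K, reaction proceeds forward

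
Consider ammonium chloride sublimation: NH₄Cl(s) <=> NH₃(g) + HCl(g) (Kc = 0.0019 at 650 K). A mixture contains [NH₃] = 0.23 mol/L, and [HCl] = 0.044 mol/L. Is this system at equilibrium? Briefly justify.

(NH₄Cl is a pure solid — omitted from Qc.)
Qc = [NH₃]·[HCl] = (0.23)·(0.044) = 0.010
Qc = 0.010 > Kc = 0.0019: net reverse reaction.

no; Q > K, reaction proceeds in reverse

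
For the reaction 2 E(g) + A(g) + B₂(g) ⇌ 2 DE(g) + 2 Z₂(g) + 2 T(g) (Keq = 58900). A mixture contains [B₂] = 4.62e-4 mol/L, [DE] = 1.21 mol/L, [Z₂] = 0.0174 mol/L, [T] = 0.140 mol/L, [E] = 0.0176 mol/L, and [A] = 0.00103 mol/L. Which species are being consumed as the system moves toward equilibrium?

Q = [DE]²·[Z₂]²·[T]² / ([E]²·[A]·[B₂]) = (1.21)²·(0.0174)²·(0.140)² / ((0.0176)²·(0.00103)·(4.62e-4)) = 58900
Q = 58900 = Keq; the system is at equilibrium.

none (at equilibrium)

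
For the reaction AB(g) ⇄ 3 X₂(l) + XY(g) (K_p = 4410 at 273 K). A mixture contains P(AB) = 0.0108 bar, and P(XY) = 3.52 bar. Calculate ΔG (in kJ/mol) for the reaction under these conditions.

(X₂ is a pure liquid — omitted from Q_p.)
Q_p = P(XY) / P(AB) = (3.52) / (0.0108) = 326
ΔG = RT ln(Q_p/K_p) = (8.314 J mol⁻¹ K⁻¹)(273 K) × ln(326/4410)
   = (2.270 kJ/mol)(-2.605) = -5.91 kJ/mol
ΔG < 0, so the forward reaction is spontaneous (proceeds forward).

ΔG = -5.91 kJ/mol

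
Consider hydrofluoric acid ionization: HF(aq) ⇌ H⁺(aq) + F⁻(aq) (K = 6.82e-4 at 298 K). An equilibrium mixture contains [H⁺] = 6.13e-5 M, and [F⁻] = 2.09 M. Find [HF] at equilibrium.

At equilibrium, K = [H⁺]·[F⁻] / [HF] = 6.82e-4.
(6.13e-5)·(2.09) / ([HF]) = 6.82e-4
[HF] = 0.188 M

[HF] = 0.188 M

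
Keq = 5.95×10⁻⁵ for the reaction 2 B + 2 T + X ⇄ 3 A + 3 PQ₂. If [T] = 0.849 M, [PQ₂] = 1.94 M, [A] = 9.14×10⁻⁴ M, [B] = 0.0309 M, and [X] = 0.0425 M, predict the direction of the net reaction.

to the left

Q = [A]³·[PQ₂]³ / ([B]²·[T]²·[X]) = (9.14×10⁻⁴)³·(1.94)³ / ((0.0309)²·(0.849)²·(0.0425)) = 1.91×10⁻⁴
Q = 1.91×10⁻⁴ > Keq = 5.95×10⁻⁵, so the reverse reaction proceeds.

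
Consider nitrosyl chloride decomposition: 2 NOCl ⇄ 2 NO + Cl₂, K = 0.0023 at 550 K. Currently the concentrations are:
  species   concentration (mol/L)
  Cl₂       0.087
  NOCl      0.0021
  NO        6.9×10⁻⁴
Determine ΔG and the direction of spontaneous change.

ΔG = 6.43 kJ/mol; the forward reaction is non-spontaneous

Q = [NO]²·[Cl₂] / [NOCl]² = (6.9×10⁻⁴)²·(0.087) / (0.0021)² = 0.00939
ΔG = RT ln(Q/K) = (8.314 J mol⁻¹ K⁻¹)(550 K) × ln(0.00939/0.0023)
   = (4.573 kJ/mol)(1.407) = 6.43 kJ/mol
ΔG > 0, so the forward reaction is non-spontaneous (proceeds in reverse).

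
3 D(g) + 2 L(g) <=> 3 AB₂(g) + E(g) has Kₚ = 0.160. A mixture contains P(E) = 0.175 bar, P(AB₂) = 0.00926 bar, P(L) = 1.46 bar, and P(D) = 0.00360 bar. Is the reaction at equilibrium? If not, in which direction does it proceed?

to the left

Qₚ = P(AB₂)³·P(E) / (P(D)³·P(L)²) = (0.00926)³·(0.175) / ((0.00360)³·(1.46)²) = 1.40
Qₚ = 1.40 > Kₚ = 0.160, so the reverse reaction proceeds.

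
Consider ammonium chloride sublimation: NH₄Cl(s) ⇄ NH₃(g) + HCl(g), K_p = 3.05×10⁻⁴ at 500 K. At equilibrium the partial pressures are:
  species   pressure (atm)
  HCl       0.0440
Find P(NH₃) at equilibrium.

P(NH₃) = 0.00693 atm

(NH₄Cl is a pure solid — omitted from K_p.)
At equilibrium, K_p = P(NH₃)·P(HCl) = 3.05×10⁻⁴.
(P(NH₃))·(0.0440) = 3.05×10⁻⁴
P(NH₃) = 0.00693 atm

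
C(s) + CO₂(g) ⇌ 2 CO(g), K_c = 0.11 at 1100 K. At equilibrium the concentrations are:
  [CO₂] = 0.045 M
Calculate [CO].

[CO] = 0.070 M

(C is a pure solid — omitted from K_c.)
At equilibrium, K_c = [CO]² / [CO₂] = 0.11.
([CO])² / (0.045) = 0.11
[CO]² = 0.00495 ⇒ [CO] = 0.070 M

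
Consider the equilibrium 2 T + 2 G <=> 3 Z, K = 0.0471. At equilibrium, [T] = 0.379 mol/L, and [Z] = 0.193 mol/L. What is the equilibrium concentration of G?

At equilibrium, K = [Z]³ / ([T]²·[G]²) = 0.0471.
(0.193)³ / ((0.379)²·([G])²) = 0.0471
[G]² = 1.06 ⇒ [G] = 1.03 mol/L

[G] = 1.03 mol/L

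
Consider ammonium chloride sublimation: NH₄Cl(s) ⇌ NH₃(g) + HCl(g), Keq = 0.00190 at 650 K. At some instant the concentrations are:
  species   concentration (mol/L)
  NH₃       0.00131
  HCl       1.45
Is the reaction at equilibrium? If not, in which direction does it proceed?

(NH₄Cl is a pure solid — omitted from Q.)
Q = [NH₃]·[HCl] = (0.00131)·(1.45) = 0.00190
Q = 0.00190 = Keq, so the system is already at equilibrium.

at equilibrium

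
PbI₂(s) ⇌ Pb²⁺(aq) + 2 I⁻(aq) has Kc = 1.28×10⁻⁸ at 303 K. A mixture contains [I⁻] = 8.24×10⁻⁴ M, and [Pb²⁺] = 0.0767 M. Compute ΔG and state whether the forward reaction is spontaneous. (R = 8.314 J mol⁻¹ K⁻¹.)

ΔG = 3.54 kJ/mol; the forward reaction is non-spontaneous

(PbI₂ is a pure solid — omitted from Qc.)
Qc = [Pb²⁺]·[I⁻]² = (0.0767)·(8.24×10⁻⁴)² = 5.21×10⁻⁸
ΔG = RT ln(Qc/Kc) = (8.314 J mol⁻¹ K⁻¹)(303 K) × ln(5.21×10⁻⁸/1.28×10⁻⁸)
   = (2.519 kJ/mol)(1.404) = 3.54 kJ/mol
ΔG > 0, so the forward reaction is non-spontaneous (proceeds in reverse).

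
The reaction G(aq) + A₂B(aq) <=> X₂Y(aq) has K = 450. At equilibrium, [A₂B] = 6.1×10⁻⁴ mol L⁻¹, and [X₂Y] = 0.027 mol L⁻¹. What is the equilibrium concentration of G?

[G] = 0.098 mol L⁻¹

At equilibrium, K = [X₂Y] / ([G]·[A₂B]) = 450.
(0.027) / (([G])·(6.1×10⁻⁴)) = 450
[G] = 0.0984 = 0.098 mol L⁻¹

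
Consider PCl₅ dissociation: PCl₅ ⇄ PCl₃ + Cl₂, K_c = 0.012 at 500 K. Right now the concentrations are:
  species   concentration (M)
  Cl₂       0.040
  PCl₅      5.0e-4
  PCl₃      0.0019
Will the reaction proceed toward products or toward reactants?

Q_c = [PCl₃]·[Cl₂] / [PCl₅] = (0.0019)·(0.040) / (5.0e-4) = 0.15
Q_c = 0.15 > K_c = 0.012, so the reverse reaction proceeds.

in the reverse direction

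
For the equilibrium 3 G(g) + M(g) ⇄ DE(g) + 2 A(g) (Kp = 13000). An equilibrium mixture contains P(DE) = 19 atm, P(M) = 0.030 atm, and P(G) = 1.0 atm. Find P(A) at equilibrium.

At equilibrium, Kp = P(DE)·P(A)² / (P(G)³·P(M)) = 13000.
(19)·(P(A))² / ((1.0)³·(0.030)) = 13000
P(A)² = 20.5 ⇒ P(A) = 4.5 atm

P(A) = 4.5 atm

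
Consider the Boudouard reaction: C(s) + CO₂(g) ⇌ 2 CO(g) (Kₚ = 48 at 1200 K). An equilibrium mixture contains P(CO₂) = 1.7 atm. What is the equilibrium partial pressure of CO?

(C is a pure solid — omitted from Kₚ.)
At equilibrium, Kₚ = P(CO)² / P(CO₂) = 48.
(P(CO))² / (1.7) = 48
P(CO)² = 81.6 ⇒ P(CO) = 9.0 atm

P(CO) = 9.0 atm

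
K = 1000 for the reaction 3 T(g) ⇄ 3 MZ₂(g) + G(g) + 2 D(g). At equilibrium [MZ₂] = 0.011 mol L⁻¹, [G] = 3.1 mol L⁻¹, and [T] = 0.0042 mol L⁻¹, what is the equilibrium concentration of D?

At equilibrium, K = [MZ₂]³·[G]·[D]² / [T]³ = 1000.
(0.011)³·(3.1)·([D])² / (0.0042)³ = 1000
[D]² = 18.0 ⇒ [D] = 4.2 mol L⁻¹

[D] = 4.2 mol L⁻¹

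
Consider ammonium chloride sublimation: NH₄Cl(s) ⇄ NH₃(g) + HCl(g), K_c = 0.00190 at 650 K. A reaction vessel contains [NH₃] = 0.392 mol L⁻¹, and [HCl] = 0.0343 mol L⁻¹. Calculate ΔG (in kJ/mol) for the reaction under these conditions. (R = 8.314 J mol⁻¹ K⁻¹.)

(NH₄Cl is a pure solid — omitted from Q_c.)
Q_c = [NH₃]·[HCl] = (0.392)·(0.0343) = 0.0134
ΔG = RT ln(Q_c/K_c) = (8.314 J mol⁻¹ K⁻¹)(650 K) × ln(0.0134/0.00190)
   = (5.404 kJ/mol)(1.953) = 10.6 kJ/mol
ΔG > 0, so the forward reaction is non-spontaneous (proceeds in reverse).

ΔG = 10.6 kJ/mol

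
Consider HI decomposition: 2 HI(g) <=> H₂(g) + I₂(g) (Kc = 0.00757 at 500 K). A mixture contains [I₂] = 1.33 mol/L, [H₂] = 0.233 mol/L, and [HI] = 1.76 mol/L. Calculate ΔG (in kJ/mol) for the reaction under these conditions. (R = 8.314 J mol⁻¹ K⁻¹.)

Qc = [H₂]·[I₂] / [HI]² = (0.233)·(1.33) / (1.76)² = 0.100
ΔG = RT ln(Qc/Kc) = (8.314 J mol⁻¹ K⁻¹)(500 K) × ln(0.100/0.00757)
   = (4.157 kJ/mol)(2.581) = 10.7 kJ/mol
ΔG > 0, so the forward reaction is non-spontaneous (proceeds in reverse).

ΔG = 10.7 kJ/mol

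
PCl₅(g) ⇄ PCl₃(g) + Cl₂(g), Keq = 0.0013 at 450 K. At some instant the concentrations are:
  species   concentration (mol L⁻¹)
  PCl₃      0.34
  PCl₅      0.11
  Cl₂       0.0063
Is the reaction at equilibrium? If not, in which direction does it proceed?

in the reverse direction

Q = [PCl₃]·[Cl₂] / [PCl₅] = (0.34)·(0.0063) / (0.11) = 0.019
Q = 0.019 > Keq = 0.0013, so the reverse reaction proceeds.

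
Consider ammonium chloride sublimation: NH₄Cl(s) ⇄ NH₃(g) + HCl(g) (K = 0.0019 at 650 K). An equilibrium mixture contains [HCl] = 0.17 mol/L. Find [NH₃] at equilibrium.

[NH₃] = 0.011 mol/L

(NH₄Cl is a pure solid — omitted from K.)
At equilibrium, K = [NH₃]·[HCl] = 0.0019.
([NH₃])·(0.17) = 0.0019
[NH₃] = 0.0112 = 0.011 mol/L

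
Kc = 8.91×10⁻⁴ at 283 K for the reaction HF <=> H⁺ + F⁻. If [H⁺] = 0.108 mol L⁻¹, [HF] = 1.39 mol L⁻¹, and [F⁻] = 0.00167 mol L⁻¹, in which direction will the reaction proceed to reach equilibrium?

in the forward direction

Qc = [H⁺]·[F⁻] / [HF] = (0.108)·(0.00167) / (1.39) = 1.30×10⁻⁴
Qc = 1.30×10⁻⁴ < Kc = 8.91×10⁻⁴, so the forward reaction proceeds.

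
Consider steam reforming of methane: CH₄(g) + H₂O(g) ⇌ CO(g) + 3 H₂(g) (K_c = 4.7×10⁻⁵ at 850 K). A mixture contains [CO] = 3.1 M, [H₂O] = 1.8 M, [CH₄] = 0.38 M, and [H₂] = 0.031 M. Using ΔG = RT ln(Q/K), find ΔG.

ΔG = 7.46 kJ/mol

Q_c = [CO]·[H₂]³ / ([CH₄]·[H₂O]) = (3.1)·(0.031)³ / ((0.38)·(1.8)) = 1.35×10⁻⁴
ΔG = RT ln(Q_c/K_c) = (8.314 J mol⁻¹ K⁻¹)(850 K) × ln(1.35×10⁻⁴/4.7×10⁻⁵)
   = (7.067 kJ/mol)(1.055) = 7.46 kJ/mol
ΔG > 0, so the forward reaction is non-spontaneous (proceeds in reverse).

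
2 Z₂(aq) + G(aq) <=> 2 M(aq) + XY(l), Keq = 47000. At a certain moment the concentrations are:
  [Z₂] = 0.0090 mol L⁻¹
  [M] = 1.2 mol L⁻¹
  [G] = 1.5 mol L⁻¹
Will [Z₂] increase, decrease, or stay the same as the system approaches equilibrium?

decrease

(XY is a pure liquid — omitted from Q.)
Q = [M]² / ([Z₂]²·[G]) = (1.2)² / ((0.0090)²·(1.5)) = 12000
Q = 12000 < Keq = 47000: net forward reaction.
Z₂ is a reactant, so it decreases.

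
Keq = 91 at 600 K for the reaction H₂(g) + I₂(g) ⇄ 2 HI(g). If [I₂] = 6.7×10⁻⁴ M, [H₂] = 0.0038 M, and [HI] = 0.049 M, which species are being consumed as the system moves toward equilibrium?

Q = [HI]² / ([H₂]·[I₂]) = (0.049)² / ((0.0038)·(6.7×10⁻⁴)) = 940
Q = 940 > Keq = 91: net reverse reaction.

HI (products)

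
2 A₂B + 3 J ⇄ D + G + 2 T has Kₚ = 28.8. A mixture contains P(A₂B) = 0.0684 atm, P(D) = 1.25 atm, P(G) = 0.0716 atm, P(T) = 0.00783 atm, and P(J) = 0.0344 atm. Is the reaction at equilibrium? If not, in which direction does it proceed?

Qₚ = P(D)·P(G)·P(T)² / (P(A₂B)²·P(J)³) = (1.25)·(0.0716)·(0.00783)² / ((0.0684)²·(0.0344)³) = 28.8
Qₚ = 28.8 = Kₚ, so the system is already at equilibrium.

no net change (already at equilibrium)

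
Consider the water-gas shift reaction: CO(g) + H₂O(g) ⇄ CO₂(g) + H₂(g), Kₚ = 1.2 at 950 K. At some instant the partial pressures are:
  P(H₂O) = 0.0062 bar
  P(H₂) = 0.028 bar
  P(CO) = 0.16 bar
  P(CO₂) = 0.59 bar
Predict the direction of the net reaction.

Qₚ = P(CO₂)·P(H₂) / (P(CO)·P(H₂O)) = (0.59)·(0.028) / ((0.16)·(0.0062)) = 17
Qₚ = 17 > Kₚ = 1.2, so the reverse reaction proceeds.

to the left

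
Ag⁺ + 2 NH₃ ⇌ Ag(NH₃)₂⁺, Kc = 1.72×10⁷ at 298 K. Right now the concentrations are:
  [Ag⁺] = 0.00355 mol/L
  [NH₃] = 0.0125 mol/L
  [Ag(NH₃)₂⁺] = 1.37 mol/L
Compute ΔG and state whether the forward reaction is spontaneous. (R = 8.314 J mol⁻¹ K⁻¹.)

Qc = [Ag(NH₃)₂⁺] / ([Ag⁺]·[NH₃]²) = (1.37) / ((0.00355)·(0.0125)²) = 2.47×10⁶
ΔG = RT ln(Qc/Kc) = (8.314 J mol⁻¹ K⁻¹)(298 K) × ln(2.47×10⁶/1.72×10⁷)
   = (2.478 kJ/mol)(-1.941) = -4.81 kJ/mol
ΔG < 0, so the forward reaction is spontaneous (proceeds forward).

ΔG = -4.81 kJ/mol; the forward reaction is spontaneous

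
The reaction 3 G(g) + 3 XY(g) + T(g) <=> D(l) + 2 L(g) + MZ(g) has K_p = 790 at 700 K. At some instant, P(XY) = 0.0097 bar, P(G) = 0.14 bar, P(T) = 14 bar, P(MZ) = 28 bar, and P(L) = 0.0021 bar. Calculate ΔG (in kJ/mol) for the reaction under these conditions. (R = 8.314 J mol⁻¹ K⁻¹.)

(D is a pure liquid — omitted from Q_p.)
Q_p = P(L)²·P(MZ) / (P(G)³·P(XY)³·P(T)) = (0.0021)²·(28) / ((0.14)³·(0.0097)³·(14)) = 3520
ΔG = RT ln(Q_p/K_p) = (8.314 J mol⁻¹ K⁻¹)(700 K) × ln(3520/790)
   = (5.820 kJ/mol)(1.494) = 8.70 kJ/mol
ΔG > 0, so the forward reaction is non-spontaneous (proceeds in reverse).

ΔG = 8.70 kJ/mol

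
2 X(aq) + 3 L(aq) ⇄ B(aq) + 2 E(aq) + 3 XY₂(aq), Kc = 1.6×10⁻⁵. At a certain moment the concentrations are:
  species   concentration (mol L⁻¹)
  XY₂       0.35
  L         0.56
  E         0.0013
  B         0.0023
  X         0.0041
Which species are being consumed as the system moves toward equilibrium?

B, E, XY₂ (products)

Qc = [B]·[E]²·[XY₂]³ / ([X]²·[L]³) = (0.0023)·(0.0013)²·(0.35)³ / ((0.0041)²·(0.56)³) = 5.6×10⁻⁵
Qc = 5.6×10⁻⁵ > Kc = 1.6×10⁻⁵: net reverse reaction.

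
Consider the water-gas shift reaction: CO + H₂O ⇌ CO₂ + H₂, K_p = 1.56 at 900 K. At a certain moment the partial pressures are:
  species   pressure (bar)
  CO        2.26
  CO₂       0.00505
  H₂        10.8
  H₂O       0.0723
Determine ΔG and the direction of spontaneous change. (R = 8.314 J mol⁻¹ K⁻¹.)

Q_p = P(CO₂)·P(H₂) / (P(CO)·P(H₂O)) = (0.00505)·(10.8) / ((2.26)·(0.0723)) = 0.334
ΔG = RT ln(Q_p/K_p) = (8.314 J mol⁻¹ K⁻¹)(900 K) × ln(0.334/1.56)
   = (7.483 kJ/mol)(-1.541) = -11.5 kJ/mol
ΔG < 0, so the forward reaction is spontaneous (proceeds forward).

ΔG = -11.5 kJ/mol; the forward reaction is spontaneous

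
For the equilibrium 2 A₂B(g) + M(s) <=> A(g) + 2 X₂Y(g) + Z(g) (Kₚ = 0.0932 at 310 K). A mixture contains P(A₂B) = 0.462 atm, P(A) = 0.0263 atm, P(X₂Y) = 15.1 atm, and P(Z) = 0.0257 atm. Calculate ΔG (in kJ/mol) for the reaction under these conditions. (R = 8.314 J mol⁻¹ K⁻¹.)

(M is a pure solid — omitted from Qₚ.)
Qₚ = P(A)·P(X₂Y)²·P(Z) / P(A₂B)² = (0.0263)·(15.1)²·(0.0257) / (0.462)² = 0.722
ΔG = RT ln(Qₚ/Kₚ) = (8.314 J mol⁻¹ K⁻¹)(310 K) × ln(0.722/0.0932)
   = (2.577 kJ/mol)(2.047) = 5.28 kJ/mol
ΔG > 0, so the forward reaction is non-spontaneous (proceeds in reverse).

ΔG = 5.28 kJ/mol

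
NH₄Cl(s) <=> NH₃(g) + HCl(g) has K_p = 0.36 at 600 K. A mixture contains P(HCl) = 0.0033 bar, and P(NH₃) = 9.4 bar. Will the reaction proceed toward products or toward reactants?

(NH₄Cl is a pure solid — omitted from Q_p.)
Q_p = P(NH₃)·P(HCl) = (9.4)·(0.0033) = 0.031
Q_p = 0.031 < K_p = 0.36, so the forward reaction proceeds.

to the right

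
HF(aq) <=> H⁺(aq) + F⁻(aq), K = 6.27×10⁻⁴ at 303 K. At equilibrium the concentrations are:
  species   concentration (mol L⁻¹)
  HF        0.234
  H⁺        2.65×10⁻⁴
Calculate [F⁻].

[F⁻] = 0.554 mol L⁻¹

At equilibrium, K = [H⁺]·[F⁻] / [HF] = 6.27×10⁻⁴.
(2.65×10⁻⁴)·([F⁻]) / (0.234) = 6.27×10⁻⁴
[F⁻] = 0.554 mol L⁻¹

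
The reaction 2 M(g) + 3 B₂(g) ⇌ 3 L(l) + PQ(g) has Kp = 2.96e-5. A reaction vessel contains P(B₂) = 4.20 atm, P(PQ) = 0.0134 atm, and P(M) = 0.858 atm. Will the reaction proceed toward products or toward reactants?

to the left

(L is a pure liquid — omitted from Qp.)
Qp = P(PQ) / (P(M)²·P(B₂)³) = (0.0134) / ((0.858)²·(4.20)³) = 2.46e-4
Qp = 2.46e-4 > Kp = 2.96e-5, so the reverse reaction proceeds.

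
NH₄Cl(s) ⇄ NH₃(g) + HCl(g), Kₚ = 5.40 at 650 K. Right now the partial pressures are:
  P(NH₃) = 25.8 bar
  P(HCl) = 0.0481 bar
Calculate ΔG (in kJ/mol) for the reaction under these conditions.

ΔG = -7.95 kJ/mol

(NH₄Cl is a pure solid — omitted from Qₚ.)
Qₚ = P(NH₃)·P(HCl) = (25.8)·(0.0481) = 1.24
ΔG = RT ln(Qₚ/Kₚ) = (8.314 J mol⁻¹ K⁻¹)(650 K) × ln(1.24/5.40)
   = (5.404 kJ/mol)(-1.471) = -7.95 kJ/mol
ΔG < 0, so the forward reaction is spontaneous (proceeds forward).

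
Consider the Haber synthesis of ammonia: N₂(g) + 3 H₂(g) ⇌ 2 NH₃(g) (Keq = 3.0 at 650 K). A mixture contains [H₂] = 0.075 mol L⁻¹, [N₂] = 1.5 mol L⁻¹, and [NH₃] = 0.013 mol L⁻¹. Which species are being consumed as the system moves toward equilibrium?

Q = [NH₃]² / ([N₂]·[H₂]³) = (0.013)² / ((1.5)·(0.075)³) = 0.27
Q = 0.27 < Keq = 3.0: net forward reaction.

N₂, H₂ (reactants)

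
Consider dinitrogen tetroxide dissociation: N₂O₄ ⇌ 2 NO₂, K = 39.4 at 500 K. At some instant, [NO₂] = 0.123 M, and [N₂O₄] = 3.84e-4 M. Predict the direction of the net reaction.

Q = [NO₂]² / [N₂O₄] = (0.123)² / (3.84e-4) = 39.4
Q = 39.4 = K, so the system is already at equilibrium.

neither direction; the system is at equilibrium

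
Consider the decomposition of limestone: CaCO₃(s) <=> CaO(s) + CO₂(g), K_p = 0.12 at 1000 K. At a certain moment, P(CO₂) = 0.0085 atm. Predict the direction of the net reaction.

toward products

(CaCO₃, CaO are pure solids — omitted from Q_p.)
Q_p = P(CO₂) = 0.0085
Q_p = 0.0085 < K_p = 0.12, so the forward reaction proceeds.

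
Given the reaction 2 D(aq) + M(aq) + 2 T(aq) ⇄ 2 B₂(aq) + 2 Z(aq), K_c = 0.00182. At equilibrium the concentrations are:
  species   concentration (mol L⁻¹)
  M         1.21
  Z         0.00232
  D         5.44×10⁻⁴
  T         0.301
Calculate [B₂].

[B₂] = 0.00331 mol L⁻¹

At equilibrium, K_c = [B₂]²·[Z]² / ([D]²·[M]·[T]²) = 0.00182.
([B₂])²·(0.00232)² / ((5.44×10⁻⁴)²·(1.21)·(0.301)²) = 0.00182
[B₂]² = 1.10×10⁻⁵ ⇒ [B₂] = 0.00331 mol L⁻¹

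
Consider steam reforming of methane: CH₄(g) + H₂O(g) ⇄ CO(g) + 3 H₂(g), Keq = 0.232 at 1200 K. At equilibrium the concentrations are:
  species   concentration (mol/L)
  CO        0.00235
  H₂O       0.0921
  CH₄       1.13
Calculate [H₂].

At equilibrium, Keq = [CO]·[H₂]³ / ([CH₄]·[H₂O]) = 0.232.
(0.00235)·([H₂])³ / ((1.13)·(0.0921)) = 0.232
[H₂]³ = 10.3 ⇒ [H₂] = 2.17 mol/L

[H₂] = 2.17 mol/L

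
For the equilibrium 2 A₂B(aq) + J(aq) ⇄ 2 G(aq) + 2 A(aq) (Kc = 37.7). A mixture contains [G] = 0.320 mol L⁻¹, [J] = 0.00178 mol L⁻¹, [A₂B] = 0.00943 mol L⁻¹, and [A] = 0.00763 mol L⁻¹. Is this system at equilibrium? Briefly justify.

Qc = [G]²·[A]² / ([A₂B]²·[J]) = (0.320)²·(0.00763)² / ((0.00943)²·(0.00178)) = 37.7
Qc = 37.7 = Kc; the system is at equilibrium.

yes, at equilibrium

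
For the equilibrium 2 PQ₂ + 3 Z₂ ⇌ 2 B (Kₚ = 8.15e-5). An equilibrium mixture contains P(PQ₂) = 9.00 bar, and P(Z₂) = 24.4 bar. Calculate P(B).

At equilibrium, Kₚ = P(B)² / (P(PQ₂)²·P(Z₂)³) = 8.15e-5.
(P(B))² / ((9.00)²·(24.4)³) = 8.15e-5
P(B)² = 95.9 ⇒ P(B) = 9.79 bar

P(B) = 9.79 bar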